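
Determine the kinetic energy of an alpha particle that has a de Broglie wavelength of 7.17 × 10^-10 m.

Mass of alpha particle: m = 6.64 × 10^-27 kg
6.43 × 10^-23 J (or 4.01 × 10^-4 eV)

From λ = h/√(2mKE), we solve for KE:

λ² = h²/(2mKE)
KE = h²/(2mλ²)
KE = (6.626 × 10^-34 J·s)² / (2 × 6.64 × 10^-27 kg × (7.17 × 10^-10 m)²)
KE = 6.43 × 10^-23 J
KE = 4.01 × 10^-4 eV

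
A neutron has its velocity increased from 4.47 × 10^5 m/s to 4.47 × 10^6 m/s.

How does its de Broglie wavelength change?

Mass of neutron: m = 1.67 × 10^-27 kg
The wavelength decreases by a factor of 10.

Using λ = h/(mv):

Initial wavelength: λ₁ = h/(mv₁) = 8.88 × 10^-13 m
Final wavelength: λ₂ = h/(mv₂) = 8.88 × 10^-14 m

Since λ ∝ 1/v, when velocity increases by a factor of 10, the wavelength decreases by a factor of 10.

λ₂/λ₁ = v₁/v₂ = 1/10

The wavelength decreases by a factor of 10.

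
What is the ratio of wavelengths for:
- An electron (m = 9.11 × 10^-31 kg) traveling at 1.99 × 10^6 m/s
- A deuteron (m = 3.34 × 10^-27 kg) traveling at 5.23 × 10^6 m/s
λ₁/λ₂ = 9.64 × 10^3

Using λ = h/(mv):

λ₁ = h/(m₁v₁) = 3.65 × 10^-10 m
λ₂ = h/(m₂v₂) = 3.79 × 10^-14 m

Ratio λ₁/λ₂ = (m₂v₂)/(m₁v₁)
         = (3.34 × 10^-27 kg × 5.23 × 10^6 m/s) / (9.11 × 10^-31 kg × 1.99 × 10^6 m/s)
         = 9.64 × 10^3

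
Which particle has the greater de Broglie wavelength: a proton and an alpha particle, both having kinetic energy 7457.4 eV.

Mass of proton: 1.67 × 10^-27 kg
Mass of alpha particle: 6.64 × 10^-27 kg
The proton has the longer wavelength.

Using λ = h/√(2mKE):

For proton: λ₁ = h/√(2m₁KE) = 3.32 × 10^-13 m
For alpha particle: λ₂ = h/√(2m₂KE) = 1.66 × 10^-13 m

Since λ ∝ 1/√m at constant kinetic energy, the lighter particle has the longer wavelength.

The proton has the longer de Broglie wavelength.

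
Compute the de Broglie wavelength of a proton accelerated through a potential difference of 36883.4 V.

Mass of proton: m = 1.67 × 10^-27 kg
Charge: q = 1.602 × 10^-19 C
1.49 × 10^-13 m

When a particle is accelerated through voltage V, it gains kinetic energy KE = qV.

The de Broglie wavelength is then λ = h/√(2mqV):

λ = h/√(2mqV)
λ = (6.626 × 10^-34 J·s) / √(2 × 1.67 × 10^-27 kg × 1.602 × 10^-19 C × 36883.4 V)
λ = 1.49 × 10^-13 m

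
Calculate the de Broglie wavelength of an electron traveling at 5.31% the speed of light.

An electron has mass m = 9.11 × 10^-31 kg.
4.57 × 10^-11 m

Using the de Broglie relation λ = h/(mv):

v = 5.31% × c = 1.592 × 10^7 m/s

λ = h/(mv)
λ = (6.626 × 10^-34 J·s) / (9.11 × 10^-31 kg × 1.592 × 10^7 m/s)
λ = 4.57 × 10^-11 m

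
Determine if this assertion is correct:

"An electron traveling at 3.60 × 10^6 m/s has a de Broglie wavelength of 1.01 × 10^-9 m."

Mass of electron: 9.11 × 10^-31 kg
False

The claim is incorrect.

Using λ = h/(mv):
λ = (6.626 × 10^-34 J·s) / (9.11 × 10^-31 kg × 3.60 × 10^6 m/s)
λ = 2.02 × 10^-10 m

The actual wavelength differs from the claimed 1.01 × 10^-9 m.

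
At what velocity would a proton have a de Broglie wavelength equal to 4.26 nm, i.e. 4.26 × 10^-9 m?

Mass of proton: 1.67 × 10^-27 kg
9.31 × 10^1 m/s

From λ = h/(mv), solve for v:

v = h/(mλ)
v = (6.626 × 10^-34 J·s) / (1.67 × 10^-27 kg × 4.26 × 10^-9 m)
v = 9.31 × 10^1 m/s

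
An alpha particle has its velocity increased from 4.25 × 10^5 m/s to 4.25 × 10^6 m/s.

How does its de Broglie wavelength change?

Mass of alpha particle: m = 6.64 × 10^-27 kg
The wavelength decreases by a factor of 10.

Using λ = h/(mv):

Initial wavelength: λ₁ = h/(mv₁) = 2.35 × 10^-13 m
Final wavelength: λ₂ = h/(mv₂) = 2.35 × 10^-14 m

Since λ ∝ 1/v, when velocity increases by a factor of 10, the wavelength decreases by a factor of 10.

λ₂/λ₁ = v₁/v₂ = 1/10

The wavelength decreases by a factor of 10.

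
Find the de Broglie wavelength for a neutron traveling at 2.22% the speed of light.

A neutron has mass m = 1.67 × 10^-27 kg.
5.96 × 10^-14 m

Using the de Broglie relation λ = h/(mv):

v = 2.22% × c = 6.655 × 10^6 m/s

λ = h/(mv)
λ = (6.626 × 10^-34 J·s) / (1.67 × 10^-27 kg × 6.655 × 10^6 m/s)
λ = 5.96 × 10^-14 m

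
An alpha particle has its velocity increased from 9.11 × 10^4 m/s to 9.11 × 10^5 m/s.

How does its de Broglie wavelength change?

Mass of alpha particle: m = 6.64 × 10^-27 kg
The wavelength decreases by a factor of 10.

Using λ = h/(mv):

Initial wavelength: λ₁ = h/(mv₁) = 1.10 × 10^-12 m
Final wavelength: λ₂ = h/(mv₂) = 1.10 × 10^-13 m

Since λ ∝ 1/v, when velocity increases by a factor of 10, the wavelength decreases by a factor of 10.

λ₂/λ₁ = v₁/v₂ = 1/10

The wavelength decreases by a factor of 10.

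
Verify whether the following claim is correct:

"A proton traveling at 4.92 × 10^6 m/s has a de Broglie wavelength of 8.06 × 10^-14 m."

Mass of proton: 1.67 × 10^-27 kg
True

The claim is correct.

Using λ = h/(mv):
λ = (6.626 × 10^-34 J·s) / (1.67 × 10^-27 kg × 4.92 × 10^6 m/s)
λ = 8.06 × 10^-14 m

This matches the claimed value.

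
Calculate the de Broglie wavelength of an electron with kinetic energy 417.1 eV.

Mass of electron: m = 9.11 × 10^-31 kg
6.00 × 10^-11 m

Using λ = h/√(2mKE):

First convert KE to Joules: KE = 417.1 eV = 6.683 × 10^-17 J

λ = h/√(2mKE)
λ = (6.626 × 10^-34 J·s) / √(2 × 9.11 × 10^-31 kg × 6.683 × 10^-17 J)
λ = 6.00 × 10^-11 m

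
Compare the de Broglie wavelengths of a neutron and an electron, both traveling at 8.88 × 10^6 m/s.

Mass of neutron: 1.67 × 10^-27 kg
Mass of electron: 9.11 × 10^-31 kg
The electron has the longer wavelength.

Using λ = h/(mv), since both particles have the same velocity, the wavelength depends only on mass.

For neutron: λ₁ = h/(m₁v) = 4.47 × 10^-14 m
For electron: λ₂ = h/(m₂v) = 8.19 × 10^-11 m

Since λ ∝ 1/m at constant velocity, the lighter particle has the longer wavelength.

The electron has the longer de Broglie wavelength.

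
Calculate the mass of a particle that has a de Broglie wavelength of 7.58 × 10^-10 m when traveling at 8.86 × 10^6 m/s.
9.87 × 10^-32 kg

From the de Broglie relation λ = h/(mv), we solve for m:

m = h/(λv)
m = (6.626 × 10^-34 J·s) / (7.58 × 10^-10 m × 8.86 × 10^6 m/s)
m = 9.87 × 10^-32 kg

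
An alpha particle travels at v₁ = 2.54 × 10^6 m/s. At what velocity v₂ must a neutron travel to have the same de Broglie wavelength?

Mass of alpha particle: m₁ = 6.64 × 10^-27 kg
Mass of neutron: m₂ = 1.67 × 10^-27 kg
v₂ = 1.01 × 10^7 m/s

For equal de Broglie wavelengths: λ₁ = λ₂

h/(m₁v₁) = h/(m₂v₂)
m₁v₁ = m₂v₂
v₂ = v₁ · (m₁/m₂)

v₂ = 2.54 × 10^6 m/s × (6.64 × 10^-27 kg / 1.67 × 10^-27 kg)
v₂ = 1.01 × 10^7 m/s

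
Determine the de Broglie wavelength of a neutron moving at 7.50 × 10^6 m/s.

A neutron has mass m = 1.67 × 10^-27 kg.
5.29 × 10^-14 m

Using the de Broglie relation λ = h/(mv):

λ = h/(mv)
λ = (6.626 × 10^-34 J·s) / (1.67 × 10^-27 kg × 7.50 × 10^6 m/s)
λ = 5.29 × 10^-14 m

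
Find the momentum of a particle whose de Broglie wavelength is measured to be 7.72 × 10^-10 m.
8.58 × 10^-25 kg·m/s

From the de Broglie relation λ = h/p, we solve for p:

p = h/λ
p = (6.626 × 10^-34 J·s) / (7.72 × 10^-10 m)
p = 8.58 × 10^-25 kg·m/s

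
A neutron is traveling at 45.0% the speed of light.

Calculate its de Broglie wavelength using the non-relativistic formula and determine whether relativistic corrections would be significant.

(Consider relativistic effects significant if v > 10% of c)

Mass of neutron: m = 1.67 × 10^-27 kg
Yes, relativistic corrections are needed.

Using the non-relativistic de Broglie formula λ = h/(mv):

v = 45.0% × c = 1.349 × 10^8 m/s

λ = h/(mv)
λ = (6.626 × 10^-34 J·s) / (1.67 × 10^-27 kg × 1.349 × 10^8 m/s)
λ = 2.94 × 10^-15 m

Since v = 45.0% of c > 10% of c, relativistic corrections ARE significant and the actual wavelength would differ from this non-relativistic estimate.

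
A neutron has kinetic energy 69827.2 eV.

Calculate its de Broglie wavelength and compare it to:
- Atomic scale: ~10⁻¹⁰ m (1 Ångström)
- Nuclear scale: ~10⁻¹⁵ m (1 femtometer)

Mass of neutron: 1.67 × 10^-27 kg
λ = 1.08 × 10^-13 m, which is between nuclear and atomic scales.

Using λ = h/√(2mKE):

KE = 69827.2 eV = 1.119 × 10^-14 J

λ = h/√(2mKE)
λ = (6.626 × 10^-34 J·s) / √(2 × 1.67 × 10^-27 kg × 1.119 × 10^-14 J)
λ = 1.08 × 10^-13 m

Comparison:
- Atomic scale (10⁻¹⁰ m): λ is 0.0011× this size
- Nuclear scale (10⁻¹⁵ m): λ is 1.1e+02× this size

The wavelength is between nuclear and atomic scales.

This wavelength is appropriate for probing atomic structure but too large for nuclear physics experiments.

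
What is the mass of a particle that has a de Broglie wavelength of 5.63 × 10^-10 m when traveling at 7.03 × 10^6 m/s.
1.67 × 10^-31 kg

From the de Broglie relation λ = h/(mv), we solve for m:

m = h/(λv)
m = (6.626 × 10^-34 J·s) / (5.63 × 10^-10 m × 7.03 × 10^6 m/s)
m = 1.67 × 10^-31 kg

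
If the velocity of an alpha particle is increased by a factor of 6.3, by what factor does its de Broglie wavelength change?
The wavelength decreases by a factor of 6.3.

From λ = h/(mv), the wavelength is inversely proportional to velocity:

λ ∝ 1/v

If v → 6.3v, then λ → λ/6.3

When velocity is increased by a factor of 6.3, the wavelength decreases by a factor of 6.3.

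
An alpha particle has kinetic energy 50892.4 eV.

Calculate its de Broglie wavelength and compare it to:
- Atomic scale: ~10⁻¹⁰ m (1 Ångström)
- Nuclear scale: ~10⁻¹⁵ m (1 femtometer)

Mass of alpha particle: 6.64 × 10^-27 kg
λ = 6.37 × 10^-14 m, which is between nuclear and atomic scales.

Using λ = h/√(2mKE):

KE = 50892.4 eV = 8.154 × 10^-15 J

λ = h/√(2mKE)
λ = (6.626 × 10^-34 J·s) / √(2 × 6.64 × 10^-27 kg × 8.154 × 10^-15 J)
λ = 6.37 × 10^-14 m

Comparison:
- Atomic scale (10⁻¹⁰ m): λ is 0.00064× this size
- Nuclear scale (10⁻¹⁵ m): λ is 64× this size

The wavelength is between nuclear and atomic scales.

This wavelength is appropriate for probing atomic structure but too large for nuclear physics experiments.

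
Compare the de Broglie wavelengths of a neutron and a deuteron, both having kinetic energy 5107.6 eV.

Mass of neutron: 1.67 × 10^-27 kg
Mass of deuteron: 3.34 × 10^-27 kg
The neutron has the longer wavelength.

Using λ = h/√(2mKE):

For neutron: λ₁ = h/√(2m₁KE) = 4.01 × 10^-13 m
For deuteron: λ₂ = h/√(2m₂KE) = 2.83 × 10^-13 m

Since λ ∝ 1/√m at constant kinetic energy, the lighter particle has the longer wavelength.

The neutron has the longer de Broglie wavelength.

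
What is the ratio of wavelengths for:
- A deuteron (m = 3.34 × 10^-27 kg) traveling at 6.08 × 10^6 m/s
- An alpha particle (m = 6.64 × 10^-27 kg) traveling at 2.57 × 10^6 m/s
λ₁/λ₂ = 0.840

Using λ = h/(mv):

λ₁ = h/(m₁v₁) = 3.26 × 10^-14 m
λ₂ = h/(m₂v₂) = 3.88 × 10^-14 m

Ratio λ₁/λ₂ = (m₂v₂)/(m₁v₁)
         = (6.64 × 10^-27 kg × 2.57 × 10^6 m/s) / (3.34 × 10^-27 kg × 6.08 × 10^6 m/s)
         = 0.840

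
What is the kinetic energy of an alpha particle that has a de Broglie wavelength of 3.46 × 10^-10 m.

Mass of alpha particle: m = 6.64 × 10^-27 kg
2.76 × 10^-22 J (or 1.72 × 10^-3 eV)

From λ = h/√(2mKE), we solve for KE:

λ² = h²/(2mKE)
KE = h²/(2mλ²)
KE = (6.626 × 10^-34 J·s)² / (2 × 6.64 × 10^-27 kg × (3.46 × 10^-10 m)²)
KE = 2.76 × 10^-22 J
KE = 1.72 × 10^-3 eV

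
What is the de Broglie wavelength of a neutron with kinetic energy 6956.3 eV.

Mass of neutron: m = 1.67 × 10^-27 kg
3.43 × 10^-13 m

Using λ = h/√(2mKE):

First convert KE to Joules: KE = 6956.3 eV = 1.115 × 10^-15 J

λ = h/√(2mKE)
λ = (6.626 × 10^-34 J·s) / √(2 × 1.67 × 10^-27 kg × 1.115 × 10^-15 J)
λ = 3.43 × 10^-13 m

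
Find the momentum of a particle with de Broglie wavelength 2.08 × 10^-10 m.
3.19 × 10^-24 kg·m/s

From the de Broglie relation λ = h/p, we solve for p:

p = h/λ
p = (6.626 × 10^-34 J·s) / (2.08 × 10^-10 m)
p = 3.19 × 10^-24 kg·m/s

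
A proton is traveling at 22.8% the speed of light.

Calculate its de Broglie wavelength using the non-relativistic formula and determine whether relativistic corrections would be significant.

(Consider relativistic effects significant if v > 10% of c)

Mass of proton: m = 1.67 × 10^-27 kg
Yes, relativistic corrections are needed.

Using the non-relativistic de Broglie formula λ = h/(mv):

v = 22.8% × c = 6.835 × 10^7 m/s

λ = h/(mv)
λ = (6.626 × 10^-34 J·s) / (1.67 × 10^-27 kg × 6.835 × 10^7 m/s)
λ = 5.80 × 10^-15 m

Since v = 22.8% of c > 10% of c, relativistic corrections ARE significant and the actual wavelength would differ from this non-relativistic estimate.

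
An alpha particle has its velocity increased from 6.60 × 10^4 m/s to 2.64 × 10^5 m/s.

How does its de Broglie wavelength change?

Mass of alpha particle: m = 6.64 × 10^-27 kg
The wavelength decreases by a factor of 4.

Using λ = h/(mv):

Initial wavelength: λ₁ = h/(mv₁) = 1.51 × 10^-12 m
Final wavelength: λ₂ = h/(mv₂) = 3.78 × 10^-13 m

Since λ ∝ 1/v, when velocity increases by a factor of 4, the wavelength decreases by a factor of 4.

λ₂/λ₁ = v₁/v₂ = 1/4

The wavelength decreases by a factor of 4.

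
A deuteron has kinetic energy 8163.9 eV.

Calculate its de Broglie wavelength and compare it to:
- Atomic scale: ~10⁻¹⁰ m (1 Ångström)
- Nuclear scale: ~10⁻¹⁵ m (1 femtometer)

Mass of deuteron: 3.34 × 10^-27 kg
λ = 2.24 × 10^-13 m, which is between nuclear and atomic scales.

Using λ = h/√(2mKE):

KE = 8163.9 eV = 1.308 × 10^-15 J

λ = h/√(2mKE)
λ = (6.626 × 10^-34 J·s) / √(2 × 3.34 × 10^-27 kg × 1.308 × 10^-15 J)
λ = 2.24 × 10^-13 m

Comparison:
- Atomic scale (10⁻¹⁰ m): λ is 0.0022× this size
- Nuclear scale (10⁻¹⁵ m): λ is 2.2e+02× this size

The wavelength is between nuclear and atomic scales.

This wavelength is appropriate for probing atomic structure but too large for nuclear physics experiments.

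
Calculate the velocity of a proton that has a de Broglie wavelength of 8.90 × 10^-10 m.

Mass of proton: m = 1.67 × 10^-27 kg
4.46 × 10^2 m/s

From the de Broglie relation λ = h/(mv), we solve for v:

v = h/(mλ)
v = (6.626 × 10^-34 J·s) / (1.67 × 10^-27 kg × 8.90 × 10^-10 m)
v = 4.46 × 10^2 m/s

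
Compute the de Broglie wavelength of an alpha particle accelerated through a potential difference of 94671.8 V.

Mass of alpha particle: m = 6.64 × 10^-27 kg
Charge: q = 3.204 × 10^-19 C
3.30 × 10^-14 m

When a particle is accelerated through voltage V, it gains kinetic energy KE = qV.

The de Broglie wavelength is then λ = h/√(2mqV):

λ = h/√(2mqV)
λ = (6.626 × 10^-34 J·s) / √(2 × 6.64 × 10^-27 kg × 3.204 × 10^-19 C × 94671.8 V)
λ = 3.30 × 10^-14 m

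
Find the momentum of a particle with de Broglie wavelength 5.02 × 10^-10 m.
1.32 × 10^-24 kg·m/s

From the de Broglie relation λ = h/p, we solve for p:

p = h/λ
p = (6.626 × 10^-34 J·s) / (5.02 × 10^-10 m)
p = 1.32 × 10^-24 kg·m/s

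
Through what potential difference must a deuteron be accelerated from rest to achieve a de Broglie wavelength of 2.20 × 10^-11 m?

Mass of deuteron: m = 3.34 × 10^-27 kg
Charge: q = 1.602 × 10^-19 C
8.48 × 10^-1 V

From λ = h/√(2mqV), we solve for V:

λ² = h²/(2mqV)
V = h²/(2mqλ²)
V = (6.626 × 10^-34 J·s)² / (2 × 3.34 × 10^-27 kg × 1.602 × 10^-19 C × (2.20 × 10^-11 m)²)
V = 8.48 × 10^-1 V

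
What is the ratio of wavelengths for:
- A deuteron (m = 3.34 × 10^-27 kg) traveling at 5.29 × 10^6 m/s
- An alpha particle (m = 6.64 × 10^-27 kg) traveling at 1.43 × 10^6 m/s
λ₁/λ₂ = 0.537

Using λ = h/(mv):

λ₁ = h/(m₁v₁) = 3.75 × 10^-14 m
λ₂ = h/(m₂v₂) = 6.98 × 10^-14 m

Ratio λ₁/λ₂ = (m₂v₂)/(m₁v₁)
         = (6.64 × 10^-27 kg × 1.43 × 10^6 m/s) / (3.34 × 10^-27 kg × 5.29 × 10^6 m/s)
         = 0.537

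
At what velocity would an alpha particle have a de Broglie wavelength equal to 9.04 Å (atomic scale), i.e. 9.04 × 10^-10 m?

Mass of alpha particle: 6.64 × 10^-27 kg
1.10 × 10^2 m/s

From λ = h/(mv), solve for v:

v = h/(mλ)
v = (6.626 × 10^-34 J·s) / (6.64 × 10^-27 kg × 9.04 × 10^-10 m)
v = 1.10 × 10^2 m/s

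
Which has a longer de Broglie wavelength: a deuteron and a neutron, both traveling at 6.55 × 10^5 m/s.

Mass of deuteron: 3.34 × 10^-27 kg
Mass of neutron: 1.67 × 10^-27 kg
The neutron has the longer wavelength.

Using λ = h/(mv), since both particles have the same velocity, the wavelength depends only on mass.

For deuteron: λ₁ = h/(m₁v) = 3.03 × 10^-13 m
For neutron: λ₂ = h/(m₂v) = 6.06 × 10^-13 m

Since λ ∝ 1/m at constant velocity, the lighter particle has the longer wavelength.

The neutron has the longer de Broglie wavelength.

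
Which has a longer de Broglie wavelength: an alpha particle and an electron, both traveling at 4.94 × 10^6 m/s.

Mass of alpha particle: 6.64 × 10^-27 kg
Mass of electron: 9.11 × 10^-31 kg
The electron has the longer wavelength.

Using λ = h/(mv), since both particles have the same velocity, the wavelength depends only on mass.

For alpha particle: λ₁ = h/(m₁v) = 2.02 × 10^-14 m
For electron: λ₂ = h/(m₂v) = 1.47 × 10^-10 m

Since λ ∝ 1/m at constant velocity, the lighter particle has the longer wavelength.

The electron has the longer de Broglie wavelength.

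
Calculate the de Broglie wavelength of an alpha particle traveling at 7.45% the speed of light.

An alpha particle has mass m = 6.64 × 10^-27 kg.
4.47 × 10^-15 m

Using the de Broglie relation λ = h/(mv):

v = 7.45% × c = 2.233 × 10^7 m/s

λ = h/(mv)
λ = (6.626 × 10^-34 J·s) / (6.64 × 10^-27 kg × 2.233 × 10^7 m/s)
λ = 4.47 × 10^-15 m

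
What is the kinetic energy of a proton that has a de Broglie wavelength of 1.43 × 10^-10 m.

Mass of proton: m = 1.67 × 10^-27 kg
6.43 × 10^-21 J (or 0.0401 eV)

From λ = h/√(2mKE), we solve for KE:

λ² = h²/(2mKE)
KE = h²/(2mλ²)
KE = (6.626 × 10^-34 J·s)² / (2 × 1.67 × 10^-27 kg × (1.43 × 10^-10 m)²)
KE = 6.43 × 10^-21 J
KE = 0.0401 eV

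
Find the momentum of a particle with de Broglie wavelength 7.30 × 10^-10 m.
9.08 × 10^-25 kg·m/s

From the de Broglie relation λ = h/p, we solve for p:

p = h/λ
p = (6.626 × 10^-34 J·s) / (7.30 × 10^-10 m)
p = 9.08 × 10^-25 kg·m/s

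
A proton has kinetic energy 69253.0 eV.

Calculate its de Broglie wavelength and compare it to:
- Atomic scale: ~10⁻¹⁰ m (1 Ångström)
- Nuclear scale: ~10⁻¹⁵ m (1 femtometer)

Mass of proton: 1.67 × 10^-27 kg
λ = 1.09 × 10^-13 m, which is between nuclear and atomic scales.

Using λ = h/√(2mKE):

KE = 69253.0 eV = 1.110 × 10^-14 J

λ = h/√(2mKE)
λ = (6.626 × 10^-34 J·s) / √(2 × 1.67 × 10^-27 kg × 1.110 × 10^-14 J)
λ = 1.09 × 10^-13 m

Comparison:
- Atomic scale (10⁻¹⁰ m): λ is 0.0011× this size
- Nuclear scale (10⁻¹⁵ m): λ is 1.1e+02× this size

The wavelength is between nuclear and atomic scales.

This wavelength is appropriate for probing atomic structure but too large for nuclear physics experiments.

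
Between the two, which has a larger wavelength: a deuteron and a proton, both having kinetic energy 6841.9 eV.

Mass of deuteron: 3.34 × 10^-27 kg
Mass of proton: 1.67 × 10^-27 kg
The proton has the longer wavelength.

Using λ = h/√(2mKE):

For deuteron: λ₁ = h/√(2m₁KE) = 2.45 × 10^-13 m
For proton: λ₂ = h/√(2m₂KE) = 3.46 × 10^-13 m

Since λ ∝ 1/√m at constant kinetic energy, the lighter particle has the longer wavelength.

The proton has the longer de Broglie wavelength.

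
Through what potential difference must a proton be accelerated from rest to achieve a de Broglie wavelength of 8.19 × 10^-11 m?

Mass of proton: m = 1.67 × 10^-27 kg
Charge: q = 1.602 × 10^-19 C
1.22 × 10^-1 V

From λ = h/√(2mqV), we solve for V:

λ² = h²/(2mqV)
V = h²/(2mqλ²)
V = (6.626 × 10^-34 J·s)² / (2 × 1.67 × 10^-27 kg × 1.602 × 10^-19 C × (8.19 × 10^-11 m)²)
V = 1.22 × 10^-1 V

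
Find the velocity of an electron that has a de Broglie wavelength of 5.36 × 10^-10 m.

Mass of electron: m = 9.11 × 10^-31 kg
1.36 × 10^6 m/s

From the de Broglie relation λ = h/(mv), we solve for v:

v = h/(mλ)
v = (6.626 × 10^-34 J·s) / (9.11 × 10^-31 kg × 5.36 × 10^-10 m)
v = 1.36 × 10^6 m/s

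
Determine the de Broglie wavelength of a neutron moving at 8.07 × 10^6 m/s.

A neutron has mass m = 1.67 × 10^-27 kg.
4.92 × 10^-14 m

Using the de Broglie relation λ = h/(mv):

λ = h/(mv)
λ = (6.626 × 10^-34 J·s) / (1.67 × 10^-27 kg × 8.07 × 10^6 m/s)
λ = 4.92 × 10^-14 m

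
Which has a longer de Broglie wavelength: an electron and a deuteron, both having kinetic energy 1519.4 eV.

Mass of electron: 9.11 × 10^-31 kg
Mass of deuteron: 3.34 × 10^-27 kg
The electron has the longer wavelength.

Using λ = h/√(2mKE):

For electron: λ₁ = h/√(2m₁KE) = 3.15 × 10^-11 m
For deuteron: λ₂ = h/√(2m₂KE) = 5.20 × 10^-13 m

Since λ ∝ 1/√m at constant kinetic energy, the lighter particle has the longer wavelength.

The electron has the longer de Broglie wavelength.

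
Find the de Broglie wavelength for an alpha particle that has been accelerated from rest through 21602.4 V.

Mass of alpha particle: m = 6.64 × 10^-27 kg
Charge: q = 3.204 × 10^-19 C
6.91 × 10^-14 m

When a particle is accelerated through voltage V, it gains kinetic energy KE = qV.

The de Broglie wavelength is then λ = h/√(2mqV):

λ = h/√(2mqV)
λ = (6.626 × 10^-34 J·s) / √(2 × 6.64 × 10^-27 kg × 3.204 × 10^-19 C × 21602.4 V)
λ = 6.91 × 10^-14 m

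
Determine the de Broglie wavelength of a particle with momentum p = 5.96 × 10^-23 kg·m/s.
1.11 × 10^-11 m

Using the de Broglie relation λ = h/p:

λ = h/p
λ = (6.626 × 10^-34 J·s) / (5.96 × 10^-23 kg·m/s)
λ = 1.11 × 10^-11 m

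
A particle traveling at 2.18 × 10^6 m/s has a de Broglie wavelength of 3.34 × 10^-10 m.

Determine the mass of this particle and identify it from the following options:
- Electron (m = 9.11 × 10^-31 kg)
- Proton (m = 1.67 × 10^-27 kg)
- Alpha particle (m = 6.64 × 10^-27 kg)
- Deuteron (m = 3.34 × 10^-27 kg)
The particle is an electron.

From λ = h/(mv), solve for mass:

m = h/(λv)
m = (6.626 × 10^-34 J·s) / (3.34 × 10^-10 m × 2.18 × 10^6 m/s)
m = 9.10 × 10^-31 kg

Comparing with the listed masses, this is closest to an electron.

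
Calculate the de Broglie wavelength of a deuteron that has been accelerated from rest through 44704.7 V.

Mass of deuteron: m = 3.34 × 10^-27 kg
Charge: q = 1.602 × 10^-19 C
9.58 × 10^-14 m

When a particle is accelerated through voltage V, it gains kinetic energy KE = qV.

The de Broglie wavelength is then λ = h/√(2mqV):

λ = h/√(2mqV)
λ = (6.626 × 10^-34 J·s) / √(2 × 3.34 × 10^-27 kg × 1.602 × 10^-19 C × 44704.7 V)
λ = 9.58 × 10^-14 m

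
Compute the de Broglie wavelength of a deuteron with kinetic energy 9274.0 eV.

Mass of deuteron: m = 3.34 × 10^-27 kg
2.10 × 10^-13 m

Using λ = h/√(2mKE):

First convert KE to Joules: KE = 9274.0 eV = 1.486 × 10^-15 J

λ = h/√(2mKE)
λ = (6.626 × 10^-34 J·s) / √(2 × 3.34 × 10^-27 kg × 1.486 × 10^-15 J)
λ = 2.10 × 10^-13 m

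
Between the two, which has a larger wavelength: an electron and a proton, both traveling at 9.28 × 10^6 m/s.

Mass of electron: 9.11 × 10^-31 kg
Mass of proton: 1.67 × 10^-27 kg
The electron has the longer wavelength.

Using λ = h/(mv), since both particles have the same velocity, the wavelength depends only on mass.

For electron: λ₁ = h/(m₁v) = 7.84 × 10^-11 m
For proton: λ₂ = h/(m₂v) = 4.28 × 10^-14 m

Since λ ∝ 1/m at constant velocity, the lighter particle has the longer wavelength.

The electron has the longer de Broglie wavelength.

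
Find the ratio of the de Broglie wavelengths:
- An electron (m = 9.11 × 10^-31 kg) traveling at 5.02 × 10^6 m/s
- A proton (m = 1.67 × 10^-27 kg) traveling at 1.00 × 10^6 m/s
λ₁/λ₂ = 365

Using λ = h/(mv):

λ₁ = h/(m₁v₁) = 1.45 × 10^-10 m
λ₂ = h/(m₂v₂) = 3.97 × 10^-13 m

Ratio λ₁/λ₂ = (m₂v₂)/(m₁v₁)
         = (1.67 × 10^-27 kg × 1.00 × 10^6 m/s) / (9.11 × 10^-31 kg × 5.02 × 10^6 m/s)
         = 365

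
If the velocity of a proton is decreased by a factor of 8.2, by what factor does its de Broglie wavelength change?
The wavelength increases by a factor of 8.2.

From λ = h/(mv), the wavelength is inversely proportional to velocity:

λ ∝ 1/v

If v → v/8.2, then λ → 8.2λ

When velocity is decreased by a factor of 8.2, the wavelength increases by a factor of 8.2.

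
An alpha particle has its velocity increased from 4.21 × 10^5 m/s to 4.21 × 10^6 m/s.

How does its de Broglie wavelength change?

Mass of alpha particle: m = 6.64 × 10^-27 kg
The wavelength decreases by a factor of 10.

Using λ = h/(mv):

Initial wavelength: λ₁ = h/(mv₁) = 2.37 × 10^-13 m
Final wavelength: λ₂ = h/(mv₂) = 2.37 × 10^-14 m

Since λ ∝ 1/v, when velocity increases by a factor of 10, the wavelength decreases by a factor of 10.

λ₂/λ₁ = v₁/v₂ = 1/10

The wavelength decreases by a factor of 10.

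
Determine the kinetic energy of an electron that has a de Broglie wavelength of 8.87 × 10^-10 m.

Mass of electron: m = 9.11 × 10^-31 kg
3.06 × 10^-19 J (or 1.91 eV)

From λ = h/√(2mKE), we solve for KE:

λ² = h²/(2mKE)
KE = h²/(2mλ²)
KE = (6.626 × 10^-34 J·s)² / (2 × 9.11 × 10^-31 kg × (8.87 × 10^-10 m)²)
KE = 3.06 × 10^-19 J
KE = 1.91 eV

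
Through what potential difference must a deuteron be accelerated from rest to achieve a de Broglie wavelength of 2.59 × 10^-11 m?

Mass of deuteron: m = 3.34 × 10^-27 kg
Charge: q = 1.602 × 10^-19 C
6.12 × 10^-1 V

From λ = h/√(2mqV), we solve for V:

λ² = h²/(2mqV)
V = h²/(2mqλ²)
V = (6.626 × 10^-34 J·s)² / (2 × 3.34 × 10^-27 kg × 1.602 × 10^-19 C × (2.59 × 10^-11 m)²)
V = 6.12 × 10^-1 V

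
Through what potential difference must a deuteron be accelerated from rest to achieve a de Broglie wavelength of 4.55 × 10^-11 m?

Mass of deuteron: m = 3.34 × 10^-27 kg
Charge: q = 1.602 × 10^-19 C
1.98 × 10^-1 V

From λ = h/√(2mqV), we solve for V:

λ² = h²/(2mqV)
V = h²/(2mqλ²)
V = (6.626 × 10^-34 J·s)² / (2 × 3.34 × 10^-27 kg × 1.602 × 10^-19 C × (4.55 × 10^-11 m)²)
V = 1.98 × 10^-1 V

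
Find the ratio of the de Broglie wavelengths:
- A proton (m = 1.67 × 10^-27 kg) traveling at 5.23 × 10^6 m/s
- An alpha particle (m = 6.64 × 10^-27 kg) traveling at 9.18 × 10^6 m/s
λ₁/λ₂ = 6.98

Using λ = h/(mv):

λ₁ = h/(m₁v₁) = 7.59 × 10^-14 m
λ₂ = h/(m₂v₂) = 1.09 × 10^-14 m

Ratio λ₁/λ₂ = (m₂v₂)/(m₁v₁)
         = (6.64 × 10^-27 kg × 9.18 × 10^6 m/s) / (1.67 × 10^-27 kg × 5.23 × 10^6 m/s)
         = 6.98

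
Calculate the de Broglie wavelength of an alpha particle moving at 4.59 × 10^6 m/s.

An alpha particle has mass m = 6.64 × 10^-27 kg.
2.17 × 10^-14 m

Using the de Broglie relation λ = h/(mv):

λ = h/(mv)
λ = (6.626 × 10^-34 J·s) / (6.64 × 10^-27 kg × 4.59 × 10^6 m/s)
λ = 2.17 × 10^-14 m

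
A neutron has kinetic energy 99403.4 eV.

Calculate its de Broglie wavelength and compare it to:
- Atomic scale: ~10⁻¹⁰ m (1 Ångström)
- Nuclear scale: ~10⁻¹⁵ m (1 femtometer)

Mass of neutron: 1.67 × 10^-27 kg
λ = 9.08 × 10^-14 m, which is between nuclear and atomic scales.

Using λ = h/√(2mKE):

KE = 99403.4 eV = 1.593 × 10^-14 J

λ = h/√(2mKE)
λ = (6.626 × 10^-34 J·s) / √(2 × 1.67 × 10^-27 kg × 1.593 × 10^-14 J)
λ = 9.08 × 10^-14 m

Comparison:
- Atomic scale (10⁻¹⁰ m): λ is 0.00091× this size
- Nuclear scale (10⁻¹⁵ m): λ is 91× this size

The wavelength is between nuclear and atomic scales.

This wavelength is appropriate for probing atomic structure but too large for nuclear physics experiments.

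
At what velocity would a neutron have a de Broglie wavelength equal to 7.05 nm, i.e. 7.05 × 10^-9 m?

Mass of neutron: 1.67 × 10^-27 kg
5.63 × 10^1 m/s

From λ = h/(mv), solve for v:

v = h/(mλ)
v = (6.626 × 10^-34 J·s) / (1.67 × 10^-27 kg × 7.05 × 10^-9 m)
v = 5.63 × 10^1 m/s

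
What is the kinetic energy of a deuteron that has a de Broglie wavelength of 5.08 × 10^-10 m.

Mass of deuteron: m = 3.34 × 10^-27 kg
2.55 × 10^-22 J (or 1.59 × 10^-3 eV)

From λ = h/√(2mKE), we solve for KE:

λ² = h²/(2mKE)
KE = h²/(2mλ²)
KE = (6.626 × 10^-34 J·s)² / (2 × 3.34 × 10^-27 kg × (5.08 × 10^-10 m)²)
KE = 2.55 × 10^-22 J
KE = 1.59 × 10^-3 eV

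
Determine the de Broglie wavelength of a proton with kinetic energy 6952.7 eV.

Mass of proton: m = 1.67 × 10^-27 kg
3.44 × 10^-13 m

Using λ = h/√(2mKE):

First convert KE to Joules: KE = 6952.7 eV = 1.114 × 10^-15 J

λ = h/√(2mKE)
λ = (6.626 × 10^-34 J·s) / √(2 × 1.67 × 10^-27 kg × 1.114 × 10^-15 J)
λ = 3.44 × 10^-13 m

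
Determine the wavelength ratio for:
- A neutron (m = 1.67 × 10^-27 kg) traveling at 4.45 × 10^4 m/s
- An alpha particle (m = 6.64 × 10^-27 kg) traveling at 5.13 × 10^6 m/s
λ₁/λ₂ = 458

Using λ = h/(mv):

λ₁ = h/(m₁v₁) = 8.92 × 10^-12 m
λ₂ = h/(m₂v₂) = 1.95 × 10^-14 m

Ratio λ₁/λ₂ = (m₂v₂)/(m₁v₁)
         = (6.64 × 10^-27 kg × 5.13 × 10^6 m/s) / (1.67 × 10^-27 kg × 4.45 × 10^4 m/s)
         = 458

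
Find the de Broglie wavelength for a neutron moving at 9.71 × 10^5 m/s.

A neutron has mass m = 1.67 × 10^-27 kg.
4.09 × 10^-13 m

Using the de Broglie relation λ = h/(mv):

λ = h/(mv)
λ = (6.626 × 10^-34 J·s) / (1.67 × 10^-27 kg × 9.71 × 10^5 m/s)
λ = 4.09 × 10^-13 m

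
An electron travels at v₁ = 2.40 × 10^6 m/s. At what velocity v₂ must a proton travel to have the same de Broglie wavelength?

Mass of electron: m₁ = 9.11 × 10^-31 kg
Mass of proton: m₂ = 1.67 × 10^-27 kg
v₂ = 1.31 × 10^3 m/s

For equal de Broglie wavelengths: λ₁ = λ₂

h/(m₁v₁) = h/(m₂v₂)
m₁v₁ = m₂v₂
v₂ = v₁ · (m₁/m₂)

v₂ = 2.40 × 10^6 m/s × (9.11 × 10^-31 kg / 1.67 × 10^-27 kg)
v₂ = 1.31 × 10^3 m/s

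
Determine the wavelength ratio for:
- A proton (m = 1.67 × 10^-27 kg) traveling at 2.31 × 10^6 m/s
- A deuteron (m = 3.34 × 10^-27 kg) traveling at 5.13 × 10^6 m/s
λ₁/λ₂ = 4.44

Using λ = h/(mv):

λ₁ = h/(m₁v₁) = 1.72 × 10^-13 m
λ₂ = h/(m₂v₂) = 3.87 × 10^-14 m

Ratio λ₁/λ₂ = (m₂v₂)/(m₁v₁)
         = (3.34 × 10^-27 kg × 5.13 × 10^6 m/s) / (1.67 × 10^-27 kg × 2.31 × 10^6 m/s)
         = 4.44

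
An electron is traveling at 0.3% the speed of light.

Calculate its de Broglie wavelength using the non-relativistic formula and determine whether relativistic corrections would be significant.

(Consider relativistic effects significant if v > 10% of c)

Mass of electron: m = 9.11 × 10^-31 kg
No, relativistic corrections are not needed.

Using the non-relativistic de Broglie formula λ = h/(mv):

v = 0.3% × c = 8.994 × 10^5 m/s

λ = h/(mv)
λ = (6.626 × 10^-34 J·s) / (9.11 × 10^-31 kg × 8.994 × 10^5 m/s)
λ = 8.09 × 10^-10 m

Since v = 0.3% of c < 10% of c, relativistic corrections are NOT significant and this non-relativistic result is a good approximation.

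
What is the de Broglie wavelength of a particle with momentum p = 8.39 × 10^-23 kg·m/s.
7.90 × 10^-12 m

Using the de Broglie relation λ = h/p:

λ = h/p
λ = (6.626 × 10^-34 J·s) / (8.39 × 10^-23 kg·m/s)
λ = 7.90 × 10^-12 m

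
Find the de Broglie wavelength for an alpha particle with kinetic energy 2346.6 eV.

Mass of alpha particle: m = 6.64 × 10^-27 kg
2.97 × 10^-13 m

Using λ = h/√(2mKE):

First convert KE to Joules: KE = 2346.6 eV = 3.760 × 10^-16 J

λ = h/√(2mKE)
λ = (6.626 × 10^-34 J·s) / √(2 × 6.64 × 10^-27 kg × 3.760 × 10^-16 J)
λ = 2.97 × 10^-13 m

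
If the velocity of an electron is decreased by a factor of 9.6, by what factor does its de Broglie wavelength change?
The wavelength increases by a factor of 9.6.

From λ = h/(mv), the wavelength is inversely proportional to velocity:

λ ∝ 1/v

If v → v/9.6, then λ → 9.6λ

When velocity is decreased by a factor of 9.6, the wavelength increases by a factor of 9.6.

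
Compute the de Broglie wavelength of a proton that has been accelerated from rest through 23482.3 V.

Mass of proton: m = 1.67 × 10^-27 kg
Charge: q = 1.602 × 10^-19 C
1.87 × 10^-13 m

When a particle is accelerated through voltage V, it gains kinetic energy KE = qV.

The de Broglie wavelength is then λ = h/√(2mqV):

λ = h/√(2mqV)
λ = (6.626 × 10^-34 J·s) / √(2 × 1.67 × 10^-27 kg × 1.602 × 10^-19 C × 23482.3 V)
λ = 1.87 × 10^-13 m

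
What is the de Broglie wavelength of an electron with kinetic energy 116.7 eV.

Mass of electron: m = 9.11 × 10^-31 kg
1.14 × 10^-10 m

Using λ = h/√(2mKE):

First convert KE to Joules: KE = 116.7 eV = 1.870 × 10^-17 J

λ = h/√(2mKE)
λ = (6.626 × 10^-34 J·s) / √(2 × 9.11 × 10^-31 kg × 1.870 × 10^-17 J)
λ = 1.14 × 10^-10 m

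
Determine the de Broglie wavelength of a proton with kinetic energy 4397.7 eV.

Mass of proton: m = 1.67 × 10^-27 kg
4.32 × 10^-13 m

Using λ = h/√(2mKE):

First convert KE to Joules: KE = 4397.7 eV = 7.046 × 10^-16 J

λ = h/√(2mKE)
λ = (6.626 × 10^-34 J·s) / √(2 × 1.67 × 10^-27 kg × 7.046 × 10^-16 J)
λ = 4.32 × 10^-13 m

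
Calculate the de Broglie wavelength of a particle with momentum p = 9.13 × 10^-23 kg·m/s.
7.26 × 10^-12 m

Using the de Broglie relation λ = h/p:

λ = h/p
λ = (6.626 × 10^-34 J·s) / (9.13 × 10^-23 kg·m/s)
λ = 7.26 × 10^-12 m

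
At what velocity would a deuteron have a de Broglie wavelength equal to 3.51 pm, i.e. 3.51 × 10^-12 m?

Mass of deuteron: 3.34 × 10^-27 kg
5.65 × 10^4 m/s

From λ = h/(mv), solve for v:

v = h/(mλ)
v = (6.626 × 10^-34 J·s) / (3.34 × 10^-27 kg × 3.51 × 10^-12 m)
v = 5.65 × 10^4 m/s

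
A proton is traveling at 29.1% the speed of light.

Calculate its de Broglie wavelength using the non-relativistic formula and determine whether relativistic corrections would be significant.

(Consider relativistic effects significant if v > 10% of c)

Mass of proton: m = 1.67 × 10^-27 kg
Yes, relativistic corrections are needed.

Using the non-relativistic de Broglie formula λ = h/(mv):

v = 29.1% × c = 8.724 × 10^7 m/s

λ = h/(mv)
λ = (6.626 × 10^-34 J·s) / (1.67 × 10^-27 kg × 8.724 × 10^7 m/s)
λ = 4.55 × 10^-15 m

Since v = 29.1% of c > 10% of c, relativistic corrections ARE significant and the actual wavelength would differ from this non-relativistic estimate.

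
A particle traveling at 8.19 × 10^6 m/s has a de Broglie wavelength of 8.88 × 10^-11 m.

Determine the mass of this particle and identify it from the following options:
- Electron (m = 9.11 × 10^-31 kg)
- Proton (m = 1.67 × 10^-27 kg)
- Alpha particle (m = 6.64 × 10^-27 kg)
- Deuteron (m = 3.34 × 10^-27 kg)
The particle is an electron.

From λ = h/(mv), solve for mass:

m = h/(λv)
m = (6.626 × 10^-34 J·s) / (8.88 × 10^-11 m × 8.19 × 10^6 m/s)
m = 9.11 × 10^-31 kg

Comparing with the listed masses, this is closest to an electron.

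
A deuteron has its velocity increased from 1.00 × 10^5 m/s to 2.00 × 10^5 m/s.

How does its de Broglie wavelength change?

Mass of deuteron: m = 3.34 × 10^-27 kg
The wavelength decreases by a factor of 2.

Using λ = h/(mv):

Initial wavelength: λ₁ = h/(mv₁) = 1.98 × 10^-12 m
Final wavelength: λ₂ = h/(mv₂) = 9.92 × 10^-13 m

Since λ ∝ 1/v, when velocity increases by a factor of 2, the wavelength decreases by a factor of 2.

λ₂/λ₁ = v₁/v₂ = 1/2

The wavelength decreases by a factor of 2.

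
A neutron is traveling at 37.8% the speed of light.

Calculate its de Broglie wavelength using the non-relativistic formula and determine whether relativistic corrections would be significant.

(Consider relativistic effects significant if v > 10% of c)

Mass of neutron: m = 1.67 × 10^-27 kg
Yes, relativistic corrections are needed.

Using the non-relativistic de Broglie formula λ = h/(mv):

v = 37.8% × c = 1.133 × 10^8 m/s

λ = h/(mv)
λ = (6.626 × 10^-34 J·s) / (1.67 × 10^-27 kg × 1.133 × 10^8 m/s)
λ = 3.50 × 10^-15 m

Since v = 37.8% of c > 10% of c, relativistic corrections ARE significant and the actual wavelength would differ from this non-relativistic estimate.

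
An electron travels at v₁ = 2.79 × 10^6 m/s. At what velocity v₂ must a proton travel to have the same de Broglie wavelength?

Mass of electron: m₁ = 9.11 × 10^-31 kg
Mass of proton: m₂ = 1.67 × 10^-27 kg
v₂ = 1.52 × 10^3 m/s

For equal de Broglie wavelengths: λ₁ = λ₂

h/(m₁v₁) = h/(m₂v₂)
m₁v₁ = m₂v₂
v₂ = v₁ · (m₁/m₂)

v₂ = 2.79 × 10^6 m/s × (9.11 × 10^-31 kg / 1.67 × 10^-27 kg)
v₂ = 1.52 × 10^3 m/s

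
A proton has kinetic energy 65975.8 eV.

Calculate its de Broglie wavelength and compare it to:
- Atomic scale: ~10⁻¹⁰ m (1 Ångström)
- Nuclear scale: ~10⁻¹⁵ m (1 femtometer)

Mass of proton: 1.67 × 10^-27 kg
λ = 1.12 × 10^-13 m, which is between nuclear and atomic scales.

Using λ = h/√(2mKE):

KE = 65975.8 eV = 1.057 × 10^-14 J

λ = h/√(2mKE)
λ = (6.626 × 10^-34 J·s) / √(2 × 1.67 × 10^-27 kg × 1.057 × 10^-14 J)
λ = 1.12 × 10^-13 m

Comparison:
- Atomic scale (10⁻¹⁰ m): λ is 0.0011× this size
- Nuclear scale (10⁻¹⁵ m): λ is 1.1e+02× this size

The wavelength is between nuclear and atomic scales.

This wavelength is appropriate for probing atomic structure but too large for nuclear physics experiments.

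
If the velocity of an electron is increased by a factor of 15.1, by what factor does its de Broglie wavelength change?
The wavelength decreases by a factor of 15.1.

From λ = h/(mv), the wavelength is inversely proportional to velocity:

λ ∝ 1/v

If v → 15.1v, then λ → λ/15.1

When velocity is increased by a factor of 15.1, the wavelength decreases by a factor of 15.1.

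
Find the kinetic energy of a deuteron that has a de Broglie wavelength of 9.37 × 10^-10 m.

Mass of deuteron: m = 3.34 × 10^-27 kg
7.49 × 10^-23 J (or 4.67 × 10^-4 eV)

From λ = h/√(2mKE), we solve for KE:

λ² = h²/(2mKE)
KE = h²/(2mλ²)
KE = (6.626 × 10^-34 J·s)² / (2 × 3.34 × 10^-27 kg × (9.37 × 10^-10 m)²)
KE = 7.49 × 10^-23 J
KE = 4.67 × 10^-4 eV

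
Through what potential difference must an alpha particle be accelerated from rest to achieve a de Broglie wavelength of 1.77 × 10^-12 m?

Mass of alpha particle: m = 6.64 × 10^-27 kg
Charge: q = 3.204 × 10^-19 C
32.9 V

From λ = h/√(2mqV), we solve for V:

λ² = h²/(2mqV)
V = h²/(2mqλ²)
V = (6.626 × 10^-34 J·s)² / (2 × 6.64 × 10^-27 kg × 3.204 × 10^-19 C × (1.77 × 10^-12 m)²)
V = 32.9 V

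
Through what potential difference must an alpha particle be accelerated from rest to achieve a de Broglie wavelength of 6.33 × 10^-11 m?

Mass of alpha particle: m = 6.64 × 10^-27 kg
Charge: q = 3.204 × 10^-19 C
2.58 × 10^-2 V

From λ = h/√(2mqV), we solve for V:

λ² = h²/(2mqV)
V = h²/(2mqλ²)
V = (6.626 × 10^-34 J·s)² / (2 × 6.64 × 10^-27 kg × 3.204 × 10^-19 C × (6.33 × 10^-11 m)²)
V = 2.58 × 10^-2 V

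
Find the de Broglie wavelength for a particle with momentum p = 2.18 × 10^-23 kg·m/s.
3.04 × 10^-11 m

Using the de Broglie relation λ = h/p:

λ = h/p
λ = (6.626 × 10^-34 J·s) / (2.18 × 10^-23 kg·m/s)
λ = 3.04 × 10^-11 m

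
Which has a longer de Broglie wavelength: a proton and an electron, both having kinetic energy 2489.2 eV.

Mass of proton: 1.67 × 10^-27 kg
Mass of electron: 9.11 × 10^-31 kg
The electron has the longer wavelength.

Using λ = h/√(2mKE):

For proton: λ₁ = h/√(2m₁KE) = 5.74 × 10^-13 m
For electron: λ₂ = h/√(2m₂KE) = 2.46 × 10^-11 m

Since λ ∝ 1/√m at constant kinetic energy, the lighter particle has the longer wavelength.

The electron has the longer de Broglie wavelength.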